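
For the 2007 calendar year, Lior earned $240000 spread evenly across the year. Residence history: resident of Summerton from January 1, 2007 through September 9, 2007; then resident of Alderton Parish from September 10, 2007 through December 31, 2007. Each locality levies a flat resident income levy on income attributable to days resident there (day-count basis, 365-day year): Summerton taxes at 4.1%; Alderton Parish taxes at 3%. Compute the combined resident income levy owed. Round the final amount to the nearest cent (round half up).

Summerton, January 1 – September 9, 2007: 252 days → $240000 × 4.1% × 252/365 = $6793.6438
Alderton Parish, September 10 – December 31, 2007: 113 days → $240000 × 3% × 113/365 = $2229.0411
Total = $9022.6849

$9022.68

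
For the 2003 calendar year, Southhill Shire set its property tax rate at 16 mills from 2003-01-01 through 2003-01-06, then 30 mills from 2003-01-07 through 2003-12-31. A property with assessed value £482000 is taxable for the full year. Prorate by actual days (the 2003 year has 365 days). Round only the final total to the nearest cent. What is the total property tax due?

2003-01-01 to 2003-01-06: 6 days at 16 mills → £482000 × 1.6% × 6/365 = £126.7726
2003-01-07 to 2003-12-31: 359 days at 30 mills → £482000 × 3% × 359/365 = £14222.3014
Total = £14349.0740

£14349.07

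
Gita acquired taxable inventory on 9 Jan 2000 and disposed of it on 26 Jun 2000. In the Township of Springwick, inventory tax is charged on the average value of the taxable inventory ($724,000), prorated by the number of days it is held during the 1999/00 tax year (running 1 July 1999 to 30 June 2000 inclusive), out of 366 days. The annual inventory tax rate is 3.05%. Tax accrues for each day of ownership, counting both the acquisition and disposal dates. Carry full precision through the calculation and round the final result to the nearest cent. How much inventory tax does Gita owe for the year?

$10,256.67

Days held (9 Jan – 26 Jun 2000): 170 out of 366
Tax = $724,000 × 3.05% × 170/366 = $10,256.6667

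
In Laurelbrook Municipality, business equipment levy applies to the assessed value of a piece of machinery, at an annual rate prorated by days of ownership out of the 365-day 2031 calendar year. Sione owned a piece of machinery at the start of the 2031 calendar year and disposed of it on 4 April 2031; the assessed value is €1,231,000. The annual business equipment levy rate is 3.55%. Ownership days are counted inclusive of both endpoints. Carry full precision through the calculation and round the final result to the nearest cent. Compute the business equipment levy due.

Days held (1 January – 4 April 2031): 94 out of 365
Tax = €1,231,000 × 3.55% × 94/365 = €11,254.3753

€11,254.38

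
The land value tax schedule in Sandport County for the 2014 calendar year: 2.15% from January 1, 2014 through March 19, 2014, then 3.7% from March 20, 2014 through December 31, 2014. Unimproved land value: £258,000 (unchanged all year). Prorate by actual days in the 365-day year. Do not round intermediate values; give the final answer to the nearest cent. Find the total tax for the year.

£8,691.42

January 1 – March 19, 2014: 78 days at 2.15% → £258,000 × 2.15% × 78/365 = £1,185.3863
March 20 – December 31, 2014: 287 days at 3.7% → £258,000 × 3.7% × 287/365 = £7,506.0329
Total = £8,691.4192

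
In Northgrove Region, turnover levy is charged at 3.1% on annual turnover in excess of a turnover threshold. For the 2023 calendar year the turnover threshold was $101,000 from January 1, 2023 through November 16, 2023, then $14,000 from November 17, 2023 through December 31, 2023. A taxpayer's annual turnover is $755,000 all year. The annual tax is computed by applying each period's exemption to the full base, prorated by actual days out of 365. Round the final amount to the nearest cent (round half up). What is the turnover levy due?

$20,606.51

January 1 – November 16, 2023: 320 days, exemption $101,000 → ($755,000 − $101,000) × 3.1% × 320/365 = $17,774.4658
November 17 – December 31, 2023: 45 days, exemption $14,000 → ($755,000 − $14,000) × 3.1% × 45/365 = $2,832.0411
Total = $20,606.5068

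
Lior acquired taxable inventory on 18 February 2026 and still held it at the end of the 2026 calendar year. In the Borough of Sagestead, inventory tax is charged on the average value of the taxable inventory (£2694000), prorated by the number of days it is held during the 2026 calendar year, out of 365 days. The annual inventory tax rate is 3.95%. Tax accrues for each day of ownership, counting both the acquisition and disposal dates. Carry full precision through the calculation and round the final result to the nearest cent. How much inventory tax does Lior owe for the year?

Days held (18 February – 31 December 2026): 317 out of 365
Tax = £2694000 × 3.95% × 317/365 = £92418.9616

£92418.96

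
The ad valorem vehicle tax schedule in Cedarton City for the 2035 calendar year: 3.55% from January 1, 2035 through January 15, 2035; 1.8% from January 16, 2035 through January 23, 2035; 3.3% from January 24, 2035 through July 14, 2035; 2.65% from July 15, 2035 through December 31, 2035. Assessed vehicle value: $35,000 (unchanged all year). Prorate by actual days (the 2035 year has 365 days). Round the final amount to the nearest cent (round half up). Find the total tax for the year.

January 1 – January 15, 2035: 15 days at 3.55% → $35,000 × 3.55% × 15/365 = $51.0616
January 16 – January 23, 2035: 8 days at 1.8% → $35,000 × 1.8% × 8/365 = $13.8082
January 24 – July 14, 2035: 172 days at 3.3% → $35,000 × 3.3% × 172/365 = $544.2740
July 15 – December 31, 2035: 170 days at 2.65% → $35,000 × 2.65% × 170/365 = $431.9863
Total = $1,041.1301

$1,041.13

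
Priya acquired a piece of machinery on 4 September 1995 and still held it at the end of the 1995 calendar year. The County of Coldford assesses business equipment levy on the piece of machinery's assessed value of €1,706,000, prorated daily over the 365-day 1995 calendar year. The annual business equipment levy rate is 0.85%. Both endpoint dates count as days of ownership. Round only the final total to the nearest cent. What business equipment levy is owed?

€4,727.72

Days held (4 September – 31 December 1995): 119 out of 365
Tax = €1,706,000 × 0.85% × 119/365 = €4,727.7233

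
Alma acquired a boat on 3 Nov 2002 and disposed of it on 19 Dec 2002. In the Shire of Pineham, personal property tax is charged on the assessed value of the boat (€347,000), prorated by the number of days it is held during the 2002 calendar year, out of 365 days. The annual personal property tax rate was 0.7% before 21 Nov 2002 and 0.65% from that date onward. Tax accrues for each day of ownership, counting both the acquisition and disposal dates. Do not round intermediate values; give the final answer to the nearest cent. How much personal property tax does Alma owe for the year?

3 Nov – 20 Nov 2002: 18 days at 0.7% → €347,000 × 0.7% × 18/365 = €119.7863
21 Nov – 19 Dec 2002: 29 days at 0.65% → €347,000 × 0.65% × 29/365 = €179.2041
Total = €298.9904

€298.99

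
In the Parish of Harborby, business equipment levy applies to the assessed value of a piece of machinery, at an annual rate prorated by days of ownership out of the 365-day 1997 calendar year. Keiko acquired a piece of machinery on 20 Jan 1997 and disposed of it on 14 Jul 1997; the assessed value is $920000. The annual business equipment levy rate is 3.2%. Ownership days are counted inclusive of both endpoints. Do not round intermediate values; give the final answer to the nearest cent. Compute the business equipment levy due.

$14195.73

Days held (20 Jan – 14 Jul 1997): 176 out of 365
Tax = $920000 × 3.2% × 176/365 = $14195.7260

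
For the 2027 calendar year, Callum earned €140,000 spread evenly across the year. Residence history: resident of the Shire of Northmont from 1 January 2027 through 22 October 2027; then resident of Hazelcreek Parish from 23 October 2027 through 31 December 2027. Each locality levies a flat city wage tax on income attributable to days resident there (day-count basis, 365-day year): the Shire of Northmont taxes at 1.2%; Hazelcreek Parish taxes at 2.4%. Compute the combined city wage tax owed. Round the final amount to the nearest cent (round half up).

The Shire of Northmont, 1 January – 22 October 2027: 295 days → €140,000 × 1.2% × 295/365 = €1,357.8082
Hazelcreek Parish, 23 October – 31 December 2027: 70 days → €140,000 × 2.4% × 70/365 = €644.3836
Total = €2,002.1918

€2,002.19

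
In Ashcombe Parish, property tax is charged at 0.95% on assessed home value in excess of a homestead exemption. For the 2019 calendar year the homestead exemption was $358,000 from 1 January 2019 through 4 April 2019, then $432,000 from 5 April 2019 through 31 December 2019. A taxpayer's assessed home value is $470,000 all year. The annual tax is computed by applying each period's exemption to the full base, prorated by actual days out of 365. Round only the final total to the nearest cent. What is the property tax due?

$542.05

1 January – 4 April 2019: 94 days, exemption $358,000 → ($470,000 − $358,000) × 0.95% × 94/365 = $274.0164
5 April – 31 December 2019: 271 days, exemption $432,000 → ($470,000 − $432,000) × 0.95% × 271/365 = $268.0301
Total = $542.0466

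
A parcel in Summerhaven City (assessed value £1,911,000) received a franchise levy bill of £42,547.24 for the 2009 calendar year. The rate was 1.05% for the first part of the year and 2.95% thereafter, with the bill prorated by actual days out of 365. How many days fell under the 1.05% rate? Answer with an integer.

Let d = days at the first rate; then 365 − d days at the second rate.
£1,911,000 × [1.05%·d + 2.95%·(365−d)] / 365 = £42,547.24
Solving gives d = 139, so the new rate took effect on 20 May 2009.

139 days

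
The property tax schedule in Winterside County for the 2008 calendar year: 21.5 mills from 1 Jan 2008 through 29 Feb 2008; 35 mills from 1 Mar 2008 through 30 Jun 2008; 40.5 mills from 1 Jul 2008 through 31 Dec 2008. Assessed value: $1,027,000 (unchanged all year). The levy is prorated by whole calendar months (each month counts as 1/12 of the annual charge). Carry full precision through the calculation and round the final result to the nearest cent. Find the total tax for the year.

$36,458.50

1 Jan – 29 Feb 2008: 2 months at 21.5 mills → $1,027,000 × 2.15% × 2/12 = $3,680.0833
1 Mar – 30 Jun 2008: 4 months at 35 mills → $1,027,000 × 3.5% × 4/12 = $11,981.6667
1 Jul – 31 Dec 2008: 6 months at 40.5 mills → $1,027,000 × 4.05% × 6/12 = $20,796.7500
Total = $36,458.5000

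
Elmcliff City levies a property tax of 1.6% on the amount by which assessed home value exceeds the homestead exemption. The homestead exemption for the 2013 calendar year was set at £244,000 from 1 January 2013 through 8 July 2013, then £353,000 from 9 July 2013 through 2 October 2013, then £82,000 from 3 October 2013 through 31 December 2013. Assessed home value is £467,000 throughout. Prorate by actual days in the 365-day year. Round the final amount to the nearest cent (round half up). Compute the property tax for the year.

£3,796.21

1 January – 8 July 2013: 189 days, exemption £244,000 → (£467,000 − £244,000) × 1.6% × 189/365 = £1,847.5397
9 July – 2 October 2013: 86 days, exemption £353,000 → (£467,000 − £353,000) × 1.6% × 86/365 = £429.7644
3 October – 31 December 2013: 90 days, exemption £82,000 → (£467,000 − £82,000) × 1.6% × 90/365 = £1,518.9041
Total = £3,796.2082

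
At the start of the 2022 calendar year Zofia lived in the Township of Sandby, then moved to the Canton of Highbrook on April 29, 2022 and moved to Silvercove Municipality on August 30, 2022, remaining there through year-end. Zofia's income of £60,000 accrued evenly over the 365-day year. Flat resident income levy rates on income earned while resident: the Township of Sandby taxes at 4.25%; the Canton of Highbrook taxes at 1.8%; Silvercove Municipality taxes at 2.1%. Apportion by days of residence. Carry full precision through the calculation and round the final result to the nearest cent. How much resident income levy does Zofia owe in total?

£1,616.38

The Township of Sandby, January 1 – April 28, 2022: 118 days → £60,000 × 4.25% × 118/365 = £824.3836
The Canton of Highbrook, April 29 – August 29, 2022: 123 days → £60,000 × 1.8% × 123/365 = £363.9452
Silvercove Municipality, August 30 – December 31, 2022: 124 days → £60,000 × 2.1% × 124/365 = £428.0548
Total = £1,616.3836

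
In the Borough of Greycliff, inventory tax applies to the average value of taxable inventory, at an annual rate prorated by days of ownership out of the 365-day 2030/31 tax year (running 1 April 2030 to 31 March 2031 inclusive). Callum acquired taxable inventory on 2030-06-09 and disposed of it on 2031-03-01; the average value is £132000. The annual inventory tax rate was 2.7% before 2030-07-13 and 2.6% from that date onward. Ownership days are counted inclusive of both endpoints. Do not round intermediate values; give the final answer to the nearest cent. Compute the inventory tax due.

2030-06-09 to 2030-07-12: 34 days at 2.7% → £132000 × 2.7% × 34/365 = £331.9890
2030-07-13 to 2031-03-01: 232 days at 2.6% → £132000 × 2.6% × 232/365 = £2181.4356
Total = £2513.4247

£2513.42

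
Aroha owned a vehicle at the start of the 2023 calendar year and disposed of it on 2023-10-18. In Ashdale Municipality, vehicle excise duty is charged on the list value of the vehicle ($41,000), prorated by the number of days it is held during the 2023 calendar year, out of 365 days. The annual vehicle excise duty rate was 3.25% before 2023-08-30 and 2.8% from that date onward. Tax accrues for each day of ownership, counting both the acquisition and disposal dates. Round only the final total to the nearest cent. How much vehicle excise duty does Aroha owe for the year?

$1,037.08

2023-01-01 to 2023-08-29: 241 days at 3.25% → $41,000 × 3.25% × 241/365 = $879.8151
2023-08-30 to 2023-10-18: 50 days at 2.8% → $41,000 × 2.8% × 50/365 = $157.2603
Total = $1,037.0753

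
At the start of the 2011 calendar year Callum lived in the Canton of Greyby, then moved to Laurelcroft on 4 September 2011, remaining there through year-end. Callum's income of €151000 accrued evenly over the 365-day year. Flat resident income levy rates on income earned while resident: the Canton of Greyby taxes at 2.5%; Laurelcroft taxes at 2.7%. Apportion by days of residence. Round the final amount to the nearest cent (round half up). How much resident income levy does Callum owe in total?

The Canton of Greyby, 1 January – 3 September 2011: 246 days → €151000 × 2.5% × 246/365 = €2544.2466
Laurelcroft, 4 September – 31 December 2011: 119 days → €151000 × 2.7% × 119/365 = €1329.2137
Total = €3873.4603

€3873.46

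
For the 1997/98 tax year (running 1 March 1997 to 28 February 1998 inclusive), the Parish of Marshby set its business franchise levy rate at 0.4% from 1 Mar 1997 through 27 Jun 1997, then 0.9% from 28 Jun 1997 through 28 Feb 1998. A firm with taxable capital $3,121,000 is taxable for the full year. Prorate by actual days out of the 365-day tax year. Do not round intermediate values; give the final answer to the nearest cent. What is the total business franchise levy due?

$23,001.34

1 Mar – 27 Jun 1997: 119 days at 0.4% → $3,121,000 × 0.4% × 119/365 = $4,070.1260
28 Jun 1997 – 28 Feb 1998: 246 days at 0.9% → $3,121,000 × 0.9% × 246/365 = $18,931.2164
Total = $23,001.3425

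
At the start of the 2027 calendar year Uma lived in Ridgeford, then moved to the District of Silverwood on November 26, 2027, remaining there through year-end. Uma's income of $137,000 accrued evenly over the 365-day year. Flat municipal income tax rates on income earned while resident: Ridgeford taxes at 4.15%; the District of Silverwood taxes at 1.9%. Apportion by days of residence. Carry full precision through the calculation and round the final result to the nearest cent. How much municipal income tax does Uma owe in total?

$5,381.47

Ridgeford, January 1 – November 25, 2027: 329 days → $137,000 × 4.15% × 329/365 = $5,124.7384
The District of Silverwood, November 26 – December 31, 2027: 36 days → $137,000 × 1.9% × 36/365 = $256.7342
Total = $5,381.4726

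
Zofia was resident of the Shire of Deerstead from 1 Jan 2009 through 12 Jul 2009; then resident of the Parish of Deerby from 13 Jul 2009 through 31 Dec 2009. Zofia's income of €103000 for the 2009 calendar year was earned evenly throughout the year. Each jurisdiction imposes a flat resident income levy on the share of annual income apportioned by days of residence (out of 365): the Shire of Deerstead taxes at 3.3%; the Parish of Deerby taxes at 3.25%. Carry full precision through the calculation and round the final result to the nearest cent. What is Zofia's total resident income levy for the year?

€3374.73

The Shire of Deerstead, 1 Jan – 12 Jul 2009: 193 days → €103000 × 3.3% × 193/365 = €1797.2795
The Parish of Deerby, 13 Jul – 31 Dec 2009: 172 days → €103000 × 3.25% × 172/365 = €1577.4521
Total = €3374.7315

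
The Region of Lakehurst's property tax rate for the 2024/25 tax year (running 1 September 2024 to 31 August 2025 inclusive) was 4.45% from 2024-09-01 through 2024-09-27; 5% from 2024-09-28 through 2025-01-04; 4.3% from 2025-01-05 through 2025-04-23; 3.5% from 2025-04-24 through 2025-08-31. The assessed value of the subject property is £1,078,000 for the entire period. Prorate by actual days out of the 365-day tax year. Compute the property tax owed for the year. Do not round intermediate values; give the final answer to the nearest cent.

2024-09-01 to 2024-09-27: 27 days at 4.45% → £1,078,000 × 4.45% × 27/365 = £3,548.5397
2024-09-28 to 2025-01-04: 99 days at 5% → £1,078,000 × 5% × 99/365 = £14,619.4521
2025-01-05 to 2025-04-23: 109 days at 4.3% → £1,078,000 × 4.3% × 109/365 = £13,842.7014
2025-04-24 to 2025-08-31: 130 days at 3.5% → £1,078,000 × 3.5% × 130/365 = £13,438.0822
Total = £45,448.7753

£45,448.78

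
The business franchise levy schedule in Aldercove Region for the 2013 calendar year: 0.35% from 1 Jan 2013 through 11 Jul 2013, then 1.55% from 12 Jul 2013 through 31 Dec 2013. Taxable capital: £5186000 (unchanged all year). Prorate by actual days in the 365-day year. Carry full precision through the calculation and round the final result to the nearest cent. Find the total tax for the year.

1 Jan – 11 Jul 2013: 192 days at 0.35% → £5186000 × 0.35% × 192/365 = £9547.9233
12 Jul – 31 Dec 2013: 173 days at 1.55% → £5186000 × 1.55% × 173/365 = £38099.3397
Total = £47647.2630

£47647.26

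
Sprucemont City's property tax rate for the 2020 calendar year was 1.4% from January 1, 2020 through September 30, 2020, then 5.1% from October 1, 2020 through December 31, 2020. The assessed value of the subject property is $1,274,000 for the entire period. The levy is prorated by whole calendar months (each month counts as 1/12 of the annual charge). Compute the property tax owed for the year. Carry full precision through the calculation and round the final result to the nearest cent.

$29,620.50

January 1 – September 30, 2020: 9 months at 1.4% → $1,274,000 × 1.4% × 9/12 = $13,377.0000
October 1 – December 31, 2020: 3 months at 5.1% → $1,274,000 × 5.1% × 3/12 = $16,243.5000
Total = $29,620.5000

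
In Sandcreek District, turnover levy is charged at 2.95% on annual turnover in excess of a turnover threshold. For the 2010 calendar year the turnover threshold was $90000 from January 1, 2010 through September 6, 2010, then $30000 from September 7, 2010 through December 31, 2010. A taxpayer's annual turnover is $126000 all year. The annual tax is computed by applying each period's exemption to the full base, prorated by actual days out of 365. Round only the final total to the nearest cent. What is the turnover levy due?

January 1 – September 6, 2010: 249 days, exemption $90000 → ($126000 − $90000) × 2.95% × 249/365 = $724.4877
September 7 – December 31, 2010: 116 days, exemption $30000 → ($126000 − $30000) × 2.95% × 116/365 = $900.0329
Total = $1624.5205

$1624.52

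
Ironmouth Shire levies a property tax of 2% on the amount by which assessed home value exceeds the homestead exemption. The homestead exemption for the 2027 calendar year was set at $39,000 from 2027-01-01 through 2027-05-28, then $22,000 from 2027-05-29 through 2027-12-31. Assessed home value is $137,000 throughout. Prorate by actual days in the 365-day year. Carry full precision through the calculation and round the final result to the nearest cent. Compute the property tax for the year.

$2,162.14

2027-01-01 to 2027-05-28: 148 days, exemption $39,000 → ($137,000 − $39,000) × 2% × 148/365 = $794.7397
2027-05-29 to 2027-12-31: 217 days, exemption $22,000 → ($137,000 − $22,000) × 2% × 217/365 = $1,367.3973
Total = $2,162.1370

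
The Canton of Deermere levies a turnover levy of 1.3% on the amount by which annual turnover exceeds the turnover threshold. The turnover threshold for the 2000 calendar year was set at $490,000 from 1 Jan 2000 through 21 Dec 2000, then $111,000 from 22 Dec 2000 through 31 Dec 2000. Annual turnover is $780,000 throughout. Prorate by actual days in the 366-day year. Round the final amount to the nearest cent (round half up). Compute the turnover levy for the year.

1 Jan – 21 Dec 2000: 356 days, exemption $490,000 → ($780,000 − $490,000) × 1.3% × 356/366 = $3,666.9945
22 Dec – 31 Dec 2000: 10 days, exemption $111,000 → ($780,000 − $111,000) × 1.3% × 10/366 = $237.6230
Total = $3,904.6175

$3,904.62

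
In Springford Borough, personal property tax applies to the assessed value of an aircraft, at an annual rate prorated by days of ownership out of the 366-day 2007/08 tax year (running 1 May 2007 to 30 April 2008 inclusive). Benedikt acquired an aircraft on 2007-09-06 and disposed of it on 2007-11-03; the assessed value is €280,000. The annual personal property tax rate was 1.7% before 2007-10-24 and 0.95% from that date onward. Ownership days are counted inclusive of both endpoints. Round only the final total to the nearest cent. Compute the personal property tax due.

2007-09-06 to 2007-10-23: 48 days at 1.7% → €280,000 × 1.7% × 48/366 = €624.2623
2007-10-24 to 2007-11-03: 11 days at 0.95% → €280,000 × 0.95% × 11/366 = €79.9454
Total = €704.2077

€704.21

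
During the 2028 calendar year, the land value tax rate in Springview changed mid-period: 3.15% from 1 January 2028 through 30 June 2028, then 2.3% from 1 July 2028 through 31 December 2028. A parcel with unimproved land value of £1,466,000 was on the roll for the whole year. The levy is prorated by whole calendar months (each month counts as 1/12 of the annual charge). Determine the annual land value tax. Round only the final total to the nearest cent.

£39,948.50

1 January – 30 June 2028: 6 months at 3.15% → £1,466,000 × 3.15% × 6/12 = £23,089.5000
1 July – 31 December 2028: 6 months at 2.3% → £1,466,000 × 2.3% × 6/12 = £16,859.0000
Total = £39,948.5000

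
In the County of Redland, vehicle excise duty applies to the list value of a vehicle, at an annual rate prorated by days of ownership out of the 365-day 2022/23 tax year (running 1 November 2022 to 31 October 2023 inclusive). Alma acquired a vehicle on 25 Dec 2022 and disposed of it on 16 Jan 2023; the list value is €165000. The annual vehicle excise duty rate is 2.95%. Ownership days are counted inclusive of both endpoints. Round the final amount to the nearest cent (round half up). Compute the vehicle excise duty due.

€306.72

Days held (25 Dec 2022 – 16 Jan 2023): 23 out of 365
Tax = €165000 × 2.95% × 23/365 = €306.7192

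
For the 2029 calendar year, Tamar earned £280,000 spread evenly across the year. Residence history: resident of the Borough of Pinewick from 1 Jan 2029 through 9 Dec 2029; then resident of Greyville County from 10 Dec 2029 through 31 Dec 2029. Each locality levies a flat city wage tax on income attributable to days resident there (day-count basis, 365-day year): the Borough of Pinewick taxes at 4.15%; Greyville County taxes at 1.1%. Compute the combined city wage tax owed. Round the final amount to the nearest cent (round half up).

£11,105.26

The Borough of Pinewick, 1 Jan – 9 Dec 2029: 343 days → £280,000 × 4.15% × 343/365 = £10,919.6164
Greyville County, 10 Dec – 31 Dec 2029: 22 days → £280,000 × 1.1% × 22/365 = £185.6438
Total = £11,105.2603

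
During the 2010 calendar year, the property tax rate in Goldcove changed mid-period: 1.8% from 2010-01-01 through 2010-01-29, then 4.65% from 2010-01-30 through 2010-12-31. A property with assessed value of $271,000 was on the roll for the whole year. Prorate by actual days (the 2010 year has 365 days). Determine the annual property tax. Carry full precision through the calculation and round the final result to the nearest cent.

2010-01-01 to 2010-01-29: 29 days at 1.8% → $271,000 × 1.8% × 29/365 = $387.5671
2010-01-30 to 2010-12-31: 336 days at 4.65% → $271,000 × 4.65% × 336/365 = $11,600.2849
Total = $11,987.8521

$11,987.85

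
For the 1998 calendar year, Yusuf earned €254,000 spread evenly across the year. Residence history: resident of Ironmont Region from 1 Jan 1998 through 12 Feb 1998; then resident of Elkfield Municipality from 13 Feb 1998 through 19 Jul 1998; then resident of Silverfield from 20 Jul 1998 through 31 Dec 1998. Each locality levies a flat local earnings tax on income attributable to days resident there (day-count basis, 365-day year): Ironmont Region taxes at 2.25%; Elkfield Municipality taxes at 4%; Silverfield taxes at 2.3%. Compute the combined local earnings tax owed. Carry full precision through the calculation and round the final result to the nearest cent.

€7,684.37

Ironmont Region, 1 Jan – 12 Feb 1998: 43 days → €254,000 × 2.25% × 43/365 = €673.2740
Elkfield Municipality, 13 Feb – 19 Jul 1998: 157 days → €254,000 × 4% × 157/365 = €4,370.1918
Silverfield, 20 Jul – 31 Dec 1998: 165 days → €254,000 × 2.3% × 165/365 = €2,640.9041
Total = €7,684.3699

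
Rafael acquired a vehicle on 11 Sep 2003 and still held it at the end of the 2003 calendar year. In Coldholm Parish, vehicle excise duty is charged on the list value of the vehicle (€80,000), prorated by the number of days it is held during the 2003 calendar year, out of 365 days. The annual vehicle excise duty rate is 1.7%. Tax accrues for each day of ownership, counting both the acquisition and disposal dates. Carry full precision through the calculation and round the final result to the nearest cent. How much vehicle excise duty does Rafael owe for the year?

€417.32

Days held (11 Sep – 31 Dec 2003): 112 out of 365
Tax = €80,000 × 1.7% × 112/365 = €417.3151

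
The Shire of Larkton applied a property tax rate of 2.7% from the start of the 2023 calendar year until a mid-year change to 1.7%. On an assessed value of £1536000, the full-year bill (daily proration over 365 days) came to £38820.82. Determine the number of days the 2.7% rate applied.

302 days

Let d = days at the first rate; then 365 − d days at the second rate.
£1536000 × [2.7%·d + 1.7%·(365−d)] / 365 = £38820.82
Solving gives d = 302, so the new rate took effect on 30 Oct 2023.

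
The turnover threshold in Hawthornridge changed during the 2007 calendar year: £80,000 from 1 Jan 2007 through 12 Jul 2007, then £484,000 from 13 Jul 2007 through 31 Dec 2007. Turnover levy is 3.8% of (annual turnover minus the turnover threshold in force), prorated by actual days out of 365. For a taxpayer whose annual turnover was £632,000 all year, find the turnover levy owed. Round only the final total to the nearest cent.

1 Jan – 12 Jul 2007: 193 days, exemption £80,000 → (£632,000 − £80,000) × 3.8% × 193/365 = £11,091.4192
13 Jul – 31 Dec 2007: 172 days, exemption £484,000 → (£632,000 − £484,000) × 3.8% × 172/365 = £2,650.2137
Total = £13,741.6329

£13,741.63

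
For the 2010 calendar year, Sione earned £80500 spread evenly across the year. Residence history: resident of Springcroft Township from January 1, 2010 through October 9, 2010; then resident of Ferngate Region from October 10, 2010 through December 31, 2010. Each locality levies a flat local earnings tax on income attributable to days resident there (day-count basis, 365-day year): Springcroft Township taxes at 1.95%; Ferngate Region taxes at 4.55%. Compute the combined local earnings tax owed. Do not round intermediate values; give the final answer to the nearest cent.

£2045.69

Springcroft Township, January 1 – October 9, 2010: 282 days → £80500 × 1.95% × 282/365 = £1212.7932
Ferngate Region, October 10 – December 31, 2010: 83 days → £80500 × 4.55% × 83/365 = £832.8993
Total = £2045.6925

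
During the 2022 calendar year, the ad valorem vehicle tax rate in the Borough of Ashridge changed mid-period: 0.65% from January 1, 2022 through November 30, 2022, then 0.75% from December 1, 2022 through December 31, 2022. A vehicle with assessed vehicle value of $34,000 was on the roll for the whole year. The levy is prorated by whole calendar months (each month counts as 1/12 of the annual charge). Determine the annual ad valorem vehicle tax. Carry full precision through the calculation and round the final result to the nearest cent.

January 1 – November 30, 2022: 11 months at 0.65% → $34,000 × 0.65% × 11/12 = $202.5833
December 1 – December 31, 2022: 1 month at 0.75% → $34,000 × 0.75% × 1/12 = $21.2500
Total = $223.8333

$223.83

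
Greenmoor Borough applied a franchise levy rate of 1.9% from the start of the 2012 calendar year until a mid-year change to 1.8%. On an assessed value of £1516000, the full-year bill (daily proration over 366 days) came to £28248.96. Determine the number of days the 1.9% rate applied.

Let d = days at the first rate; then 366 − d days at the second rate.
£1516000 × [1.9%·d + 1.8%·(366−d)] / 366 = £28248.96
Solving gives d = 232, so the new rate took effect on 20 Aug 2012.

232 days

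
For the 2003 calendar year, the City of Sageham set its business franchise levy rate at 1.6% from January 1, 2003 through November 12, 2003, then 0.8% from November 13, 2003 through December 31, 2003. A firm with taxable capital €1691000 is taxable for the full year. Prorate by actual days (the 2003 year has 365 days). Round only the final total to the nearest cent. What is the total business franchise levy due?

January 1 – November 12, 2003: 316 days at 1.6% → €1691000 × 1.6% × 316/365 = €23423.8247
November 13 – December 31, 2003: 49 days at 0.8% → €1691000 × 0.8% × 49/365 = €1816.0877
Total = €25239.9123

€25239.91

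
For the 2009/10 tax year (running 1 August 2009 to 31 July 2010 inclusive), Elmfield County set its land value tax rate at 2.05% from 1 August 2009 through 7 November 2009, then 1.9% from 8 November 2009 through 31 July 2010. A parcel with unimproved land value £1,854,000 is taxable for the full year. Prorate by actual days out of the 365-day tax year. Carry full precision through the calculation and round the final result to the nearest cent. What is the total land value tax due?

1 August – 7 November 2009: 99 days at 2.05% → £1,854,000 × 2.05% × 99/365 = £10,308.7479
8 November 2009 – 31 July 2010: 266 days at 1.9% → £1,854,000 × 1.9% × 266/365 = £25,671.5507
Total = £35,980.2986

£35,980.30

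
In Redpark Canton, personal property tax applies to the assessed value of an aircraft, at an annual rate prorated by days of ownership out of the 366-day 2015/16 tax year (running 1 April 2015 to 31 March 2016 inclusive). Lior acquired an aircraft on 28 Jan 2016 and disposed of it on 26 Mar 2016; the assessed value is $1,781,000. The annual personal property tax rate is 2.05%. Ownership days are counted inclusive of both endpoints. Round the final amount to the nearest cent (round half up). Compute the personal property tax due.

Days held (28 Jan – 26 Mar 2016): 59 out of 366
Tax = $1,781,000 × 2.05% × 59/366 = $5,885.5724

$5,885.57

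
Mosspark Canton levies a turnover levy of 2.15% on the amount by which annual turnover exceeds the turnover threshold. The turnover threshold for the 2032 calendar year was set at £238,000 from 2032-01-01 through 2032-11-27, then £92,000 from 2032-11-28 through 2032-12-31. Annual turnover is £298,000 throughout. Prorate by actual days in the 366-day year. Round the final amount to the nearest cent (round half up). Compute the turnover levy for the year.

2032-01-01 to 2032-11-27: 332 days, exemption £238,000 → (£298,000 − £238,000) × 2.15% × 332/366 = £1,170.1639
2032-11-28 to 2032-12-31: 34 days, exemption £92,000 → (£298,000 − £92,000) × 2.15% × 34/366 = £411.4372
Total = £1,581.6011

£1,581.60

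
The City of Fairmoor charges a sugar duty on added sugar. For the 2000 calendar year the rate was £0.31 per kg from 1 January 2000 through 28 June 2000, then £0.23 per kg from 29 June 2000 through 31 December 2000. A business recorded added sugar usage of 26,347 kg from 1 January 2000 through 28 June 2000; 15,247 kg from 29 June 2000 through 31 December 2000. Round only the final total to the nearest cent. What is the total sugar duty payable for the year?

£11674.38

1 January – 28 June 2000: 26,347 kg at £0.31/kg → £8167.57
29 June – 31 December 2000: 15,247 kg at £0.23/kg → £3506.81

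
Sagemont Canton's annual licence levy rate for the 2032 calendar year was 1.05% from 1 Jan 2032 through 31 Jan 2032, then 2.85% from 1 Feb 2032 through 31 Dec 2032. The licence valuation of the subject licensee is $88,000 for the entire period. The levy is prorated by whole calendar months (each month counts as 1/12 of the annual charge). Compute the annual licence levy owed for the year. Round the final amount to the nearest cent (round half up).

$2,376.00

1 Jan – 31 Jan 2032: 1 month at 1.05% → $88,000 × 1.05% × 1/12 = $77.0000
1 Feb – 31 Dec 2032: 11 months at 2.85% → $88,000 × 2.85% × 11/12 = $2,299.0000
Total = $2,376.0000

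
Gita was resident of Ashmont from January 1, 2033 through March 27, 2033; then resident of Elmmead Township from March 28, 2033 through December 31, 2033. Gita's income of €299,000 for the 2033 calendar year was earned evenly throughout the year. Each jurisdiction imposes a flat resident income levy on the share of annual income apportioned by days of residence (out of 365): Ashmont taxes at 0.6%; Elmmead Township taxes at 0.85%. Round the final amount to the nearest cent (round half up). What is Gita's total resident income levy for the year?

€2,365.38

Ashmont, January 1 – March 27, 2033: 86 days → €299,000 × 0.6% × 86/365 = €422.6959
Elmmead Township, March 28 – December 31, 2033: 279 days → €299,000 × 0.85% × 279/365 = €1,942.6808
Total = €2,365.3767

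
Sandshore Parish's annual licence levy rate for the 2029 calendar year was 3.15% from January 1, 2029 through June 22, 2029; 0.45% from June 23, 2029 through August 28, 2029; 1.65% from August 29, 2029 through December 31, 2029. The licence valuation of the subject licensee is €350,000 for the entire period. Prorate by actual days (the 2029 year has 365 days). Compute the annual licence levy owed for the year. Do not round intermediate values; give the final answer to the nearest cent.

January 1 – June 22, 2029: 173 days at 3.15% → €350,000 × 3.15% × 173/365 = €5,225.5479
June 23 – August 28, 2029: 67 days at 0.45% → €350,000 × 0.45% × 67/365 = €289.1096
August 29 – December 31, 2029: 125 days at 1.65% → €350,000 × 1.65% × 125/365 = €1,977.7397
Total = €7,492.3973

€7,492.40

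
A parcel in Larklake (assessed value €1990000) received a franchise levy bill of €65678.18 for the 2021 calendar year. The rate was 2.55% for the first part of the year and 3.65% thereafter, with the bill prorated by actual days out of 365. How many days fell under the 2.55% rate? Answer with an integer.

Let d = days at the first rate; then 365 − d days at the second rate.
€1990000 × [2.55%·d + 3.65%·(365−d)] / 365 = €65678.18
Solving gives d = 116, so the new rate took effect on 27 April 2021.

116 days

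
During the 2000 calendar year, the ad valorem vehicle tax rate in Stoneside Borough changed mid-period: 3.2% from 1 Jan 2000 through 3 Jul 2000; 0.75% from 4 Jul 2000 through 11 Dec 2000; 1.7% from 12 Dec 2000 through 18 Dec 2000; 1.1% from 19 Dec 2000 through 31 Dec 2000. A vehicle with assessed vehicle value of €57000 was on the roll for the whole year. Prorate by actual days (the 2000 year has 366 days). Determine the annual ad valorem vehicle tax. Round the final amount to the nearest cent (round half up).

€1150.82

1 Jan – 3 Jul 2000: 185 days at 3.2% → €57000 × 3.2% × 185/366 = €921.9672
4 Jul – 11 Dec 2000: 161 days at 0.75% → €57000 × 0.75% × 161/366 = €188.0533
12 Dec – 18 Dec 2000: 7 days at 1.7% → €57000 × 1.7% × 7/366 = €18.5328
19 Dec – 31 Dec 2000: 13 days at 1.1% → €57000 × 1.1% × 13/366 = €22.2705
Total = €1150.8238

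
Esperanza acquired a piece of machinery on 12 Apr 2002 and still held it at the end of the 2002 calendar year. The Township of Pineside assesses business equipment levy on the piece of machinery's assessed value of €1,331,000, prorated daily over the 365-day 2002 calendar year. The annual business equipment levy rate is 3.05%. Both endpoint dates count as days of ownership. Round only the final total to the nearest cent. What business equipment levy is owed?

€29,362.22

Days held (12 Apr – 31 Dec 2002): 264 out of 365
Tax = €1,331,000 × 3.05% × 264/365 = €29,362.2247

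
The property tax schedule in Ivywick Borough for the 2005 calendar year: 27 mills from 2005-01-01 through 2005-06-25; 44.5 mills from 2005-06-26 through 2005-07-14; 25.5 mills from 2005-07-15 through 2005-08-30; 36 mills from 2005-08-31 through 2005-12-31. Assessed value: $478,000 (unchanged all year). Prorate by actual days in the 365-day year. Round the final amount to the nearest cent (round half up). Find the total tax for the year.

$14,698.83

2005-01-01 to 2005-06-25: 176 days at 27 mills → $478,000 × 2.7% × 176/365 = $6,223.1671
2005-06-26 to 2005-07-14: 19 days at 44.5 mills → $478,000 × 4.45% × 19/365 = $1,107.2575
2005-07-15 to 2005-08-30: 47 days at 25.5 mills → $478,000 × 2.55% × 47/365 = $1,569.5425
2005-08-31 to 2005-12-31: 123 days at 36 mills → $478,000 × 3.6% × 123/365 = $5,798.8603
Total = $14,698.8274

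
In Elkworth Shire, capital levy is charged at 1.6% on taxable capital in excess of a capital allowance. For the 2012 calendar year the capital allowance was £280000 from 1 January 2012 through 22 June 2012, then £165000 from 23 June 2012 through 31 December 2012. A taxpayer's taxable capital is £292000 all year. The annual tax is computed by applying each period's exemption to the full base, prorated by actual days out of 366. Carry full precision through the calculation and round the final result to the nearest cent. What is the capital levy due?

£1157.25

1 January – 22 June 2012: 174 days, exemption £280000 → (£292000 − £280000) × 1.6% × 174/366 = £91.2787
23 June – 31 December 2012: 192 days, exemption £165000 → (£292000 − £165000) × 1.6% × 192/366 = £1065.9672
Total = £1157.2459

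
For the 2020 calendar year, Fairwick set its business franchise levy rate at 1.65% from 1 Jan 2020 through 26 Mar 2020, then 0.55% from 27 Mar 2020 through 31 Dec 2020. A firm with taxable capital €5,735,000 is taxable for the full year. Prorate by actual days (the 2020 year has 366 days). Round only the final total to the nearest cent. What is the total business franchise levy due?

1 Jan – 26 Mar 2020: 86 days at 1.65% → €5,735,000 × 1.65% × 86/366 = €22,234.8770
27 Mar – 31 Dec 2020: 280 days at 0.55% → €5,735,000 × 0.55% × 280/366 = €24,130.8743
Total = €46,365.7514

€46,365.75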